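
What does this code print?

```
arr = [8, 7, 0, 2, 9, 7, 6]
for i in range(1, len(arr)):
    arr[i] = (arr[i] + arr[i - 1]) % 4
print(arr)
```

i=1: arr[1] = (7+8)%4 = 3 → [8, 3, 0, 2, 9, 7, 6]
i=2: arr[2] = (0+3)%4 = 3 → [8, 3, 3, 2, 9, 7, 6]
i=3: arr[3] = (2+3)%4 = 1 → [8, 3, 3, 1, 9, 7, 6]
i=4: arr[4] = (9+1)%4 = 2 → [8, 3, 3, 1, 2, 7, 6]
i=5: arr[5] = (7+2)%4 = 1 → [8, 3, 3, 1, 2, 1, 6]
i=6: arr[6] = (6+1)%4 = 3 → [8, 3, 3, 1, 2, 1, 3]

[8, 3, 3, 1, 2, 1, 3]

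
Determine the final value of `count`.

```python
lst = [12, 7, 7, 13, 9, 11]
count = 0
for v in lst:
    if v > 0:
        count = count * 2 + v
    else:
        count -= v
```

v=12: >0, count = 0*2+12 = 12
v=7: >0, count = 12*2+7 = 31
v=7: >0, count = 31*2+7 = 69
v=13: >0, count = 69*2+13 = 151
v=9: >0, count = 151*2+9 = 311
v=11: >0, count = 311*2+11 = 633

633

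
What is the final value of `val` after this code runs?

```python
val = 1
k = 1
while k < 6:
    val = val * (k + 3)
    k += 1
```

6720

k=1: val = 1*4 = 4
k=2: val = 4*5 = 20
k=3: val = 20*6 = 120
k=4: val = 120*7 = 840
k=5: val = 840*8 = 6720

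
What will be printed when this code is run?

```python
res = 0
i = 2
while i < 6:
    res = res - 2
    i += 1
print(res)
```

i=2: res = 0-2 = -2
i=3: res = (-2)-2 = -4
i=4: res = (-4)-2 = -6
i=5: res = (-6)-2 = -8

-8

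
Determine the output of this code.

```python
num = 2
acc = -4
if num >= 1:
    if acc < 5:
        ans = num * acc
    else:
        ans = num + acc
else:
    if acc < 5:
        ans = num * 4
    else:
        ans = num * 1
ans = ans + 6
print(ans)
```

-2

num=2, acc=-4
num >= 1 is True; acc < 5 is True
→ ans = num * acc = -8
ans = (-8)+6 = -2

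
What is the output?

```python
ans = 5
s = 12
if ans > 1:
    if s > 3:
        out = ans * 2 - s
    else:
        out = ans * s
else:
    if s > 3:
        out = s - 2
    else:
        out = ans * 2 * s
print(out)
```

-2

ans=5, s=12
ans > 1 is True; s > 3 is True
→ out = ans * 2 - s = -2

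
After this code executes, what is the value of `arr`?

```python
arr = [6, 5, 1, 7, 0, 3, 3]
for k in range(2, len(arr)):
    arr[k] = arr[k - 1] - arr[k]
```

[6, 5, 4, -3, -3, -6, -9]

k=2: arr[2] = 5-1 = 4 → [6, 5, 4, 7, 0, 3, 3]
k=3: arr[3] = 4-7 = -3 → [6, 5, 4, -3, 0, 3, 3]
k=4: arr[4] = (-3)-0 = -3 → [6, 5, 4, -3, -3, 3, 3]
k=5: arr[5] = (-3)-3 = -6 → [6, 5, 4, -3, -3, -6, 3]
k=6: arr[6] = (-6)-3 = -9 → [6, 5, 4, -3, -3, -6, -9]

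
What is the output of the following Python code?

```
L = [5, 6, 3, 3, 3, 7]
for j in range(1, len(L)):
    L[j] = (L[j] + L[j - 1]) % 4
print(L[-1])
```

j=1: L[1] = (6+5)%4 = 3 → [5, 3, 3, 3, 3, 7]
j=2: L[2] = (3+3)%4 = 2 → [5, 3, 2, 3, 3, 7]
j=3: L[3] = (3+2)%4 = 1 → [5, 3, 2, 1, 3, 7]
j=4: L[4] = (3+1)%4 = 0 → [5, 3, 2, 1, 0, 7]
j=5: L[5] = (7+0)%4 = 3 → [5, 3, 2, 1, 0, 3]

3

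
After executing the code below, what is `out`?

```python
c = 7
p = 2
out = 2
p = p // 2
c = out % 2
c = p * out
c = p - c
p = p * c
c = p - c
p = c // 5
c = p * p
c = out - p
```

2

p = 2//2 = 1
c = 2%2 = 0
c = 1*2 = 2
c = 1-2 = -1
p = 1*(-1) = -1
c = (-1)-(-1) = 0
p = 0//5 = 0
c = 0*0 = 0
c = 2-0 = 2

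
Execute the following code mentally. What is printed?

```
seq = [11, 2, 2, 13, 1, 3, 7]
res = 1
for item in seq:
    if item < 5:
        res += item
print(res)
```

item=11: not <5
item=2: <5, res = 1+2 = 3
item=2: <5, res = 3+2 = 5
item=13: not <5
item=1: <5, res = 5+1 = 6
item=3: <5, res = 6+3 = 9
item=7: not <5

9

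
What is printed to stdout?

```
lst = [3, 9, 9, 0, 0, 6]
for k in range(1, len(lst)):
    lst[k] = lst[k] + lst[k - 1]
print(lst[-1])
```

k=1: lst[1] = 9+3 = 12 → [3, 12, 9, 0, 0, 6]
k=2: lst[2] = 9+12 = 21 → [3, 12, 21, 0, 0, 6]
k=3: lst[3] = 0+21 = 21 → [3, 12, 21, 21, 0, 6]
k=4: lst[4] = 0+21 = 21 → [3, 12, 21, 21, 21, 6]
k=5: lst[5] = 6+21 = 27 → [3, 12, 21, 21, 21, 27]

27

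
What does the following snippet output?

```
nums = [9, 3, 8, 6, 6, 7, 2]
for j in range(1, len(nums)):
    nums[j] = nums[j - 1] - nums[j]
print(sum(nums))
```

-53

j=1: nums[1] = 9-3 = 6 → [9, 6, 8, 6, 6, 7, 2]
j=2: nums[2] = 6-8 = -2 → [9, 6, -2, 6, 6, 7, 2]
j=3: nums[3] = (-2)-6 = -8 → [9, 6, -2, -8, 6, 7, 2]
j=4: nums[4] = (-8)-6 = -14 → [9, 6, -2, -8, -14, 7, 2]
j=5: nums[5] = (-14)-7 = -21 → [9, 6, -2, -8, -14, -21, 2]
j=6: nums[6] = (-21)-2 = -23 → [9, 6, -2, -8, -14, -21, -23]
sum = -53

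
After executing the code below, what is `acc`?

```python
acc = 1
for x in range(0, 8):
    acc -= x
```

-27

x=0: acc = 1-0 = 1
x=1: acc = 1-1 = 0
x=2: acc = 0-2 = -2
x=3: acc = (-2)-3 = -5
x=4: acc = (-5)-4 = -9
x=5: acc = (-9)-5 = -14
x=6: acc = (-14)-6 = -20
x=7: acc = (-20)-7 = -27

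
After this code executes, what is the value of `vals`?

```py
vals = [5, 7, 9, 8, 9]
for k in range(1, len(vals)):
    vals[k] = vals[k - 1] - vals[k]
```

[5, -2, -11, -19, -28]

k=1: vals[1] = 5-7 = -2 → [5, -2, 9, 8, 9]
k=2: vals[2] = (-2)-9 = -11 → [5, -2, -11, 8, 9]
k=3: vals[3] = (-11)-8 = -19 → [5, -2, -11, -19, 9]
k=4: vals[4] = (-19)-9 = -28 → [5, -2, -11, -19, -28]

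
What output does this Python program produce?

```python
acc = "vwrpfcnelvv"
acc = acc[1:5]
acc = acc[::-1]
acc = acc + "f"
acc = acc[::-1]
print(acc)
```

fwrpf

slice [1:5] → 'wrpf'
reverse → 'fprw'
+ 'f' → 'fprwf'
reverse → 'fwrpf'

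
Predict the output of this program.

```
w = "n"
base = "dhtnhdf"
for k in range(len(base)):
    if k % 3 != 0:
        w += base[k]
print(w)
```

nhthd

k=0: skip
k=1: add 'h' → 'nh'
k=2: add 't' → 'nht'
k=3: skip
k=4: add 'h' → 'nhth'
k=5: add 'd' → 'nhthd'
k=6: skip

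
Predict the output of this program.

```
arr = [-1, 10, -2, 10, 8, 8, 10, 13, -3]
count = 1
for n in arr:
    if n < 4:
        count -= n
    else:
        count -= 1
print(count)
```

1

n=-1: <4, count = 1-(-1) = 2
n=10: not <4, count = 2-1 = 1
n=-2: <4, count = 1-(-2) = 3
n=10: not <4, count = 3-1 = 2
n=8: not <4, count = 2-1 = 1
n=8: not <4, count = 1-1 = 0
n=10: not <4, count = 0-1 = -1
n=13: not <4, count = (-1)-1 = -2
n=-3: <4, count = (-2)-(-3) = 1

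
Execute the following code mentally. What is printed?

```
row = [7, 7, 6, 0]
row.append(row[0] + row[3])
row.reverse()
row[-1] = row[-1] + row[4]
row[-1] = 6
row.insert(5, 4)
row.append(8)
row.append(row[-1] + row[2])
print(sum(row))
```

append row[0]+row[3] = 7+0 = 7 → [7, 7, 6, 0, 7]
reverse → [7, 0, 6, 7, 7]
row[-1] = row[-1]+row[4] = 7+7 = 14 → [7, 0, 6, 7, 14]
row[-1] = 6 → [7, 0, 6, 7, 6]
insert 4 at 5 → [7, 0, 6, 7, 6, 4]
append 8 → [7, 0, 6, 7, 6, 4, 8]
append row[-1]+row[2] = 8+6 = 14 → [7, 0, 6, 7, 6, 4, 8, 14]
sum = 52

52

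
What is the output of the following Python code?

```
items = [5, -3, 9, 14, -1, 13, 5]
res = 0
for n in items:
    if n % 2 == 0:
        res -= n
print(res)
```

n=5: not even
n=-3: not even
n=9: not even
n=14: even, res = 0-14 = -14
n=-1: not even
n=13: not even
n=5: not even

-14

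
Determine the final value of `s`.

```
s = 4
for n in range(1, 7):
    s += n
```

25

n=1: s = 4+1 = 5
n=2: s = 5+2 = 7
n=3: s = 7+3 = 10
n=4: s = 10+4 = 14
n=5: s = 14+5 = 19
n=6: s = 19+6 = 25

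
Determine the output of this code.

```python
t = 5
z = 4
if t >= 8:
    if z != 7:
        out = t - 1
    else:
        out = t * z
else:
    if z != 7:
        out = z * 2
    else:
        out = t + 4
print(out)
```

8

t=5, z=4
t >= 8 is False; z != 7 is True
→ out = z * 2 = 8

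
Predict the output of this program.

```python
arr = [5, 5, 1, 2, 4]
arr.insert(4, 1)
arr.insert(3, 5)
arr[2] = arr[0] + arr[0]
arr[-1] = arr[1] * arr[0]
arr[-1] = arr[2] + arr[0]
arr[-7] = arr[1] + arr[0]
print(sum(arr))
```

insert 1 at 4 → [5, 5, 1, 2, 1, 4]
insert 5 at 3 → [5, 5, 1, 5, 2, 1, 4]
arr[2] = arr[0]+arr[0] = 5+5 = 10 → [5, 5, 10, 5, 2, 1, 4]
arr[-1] = arr[1]*arr[0] = 5*5 = 25 → [5, 5, 10, 5, 2, 1, 25]
arr[-1] = arr[2]+arr[0] = 10+5 = 15 → [5, 5, 10, 5, 2, 1, 15]
arr[-7] = arr[1]+arr[0] = 5+5 = 10 → [10, 5, 10, 5, 2, 1, 15]
sum = 48

48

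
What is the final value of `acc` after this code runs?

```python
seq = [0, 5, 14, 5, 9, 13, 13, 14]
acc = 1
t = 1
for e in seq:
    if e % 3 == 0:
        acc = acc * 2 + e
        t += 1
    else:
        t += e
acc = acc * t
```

e=0: %3==0, acc = 1*2+0 = 2; t=2
e=5: not %3==0; t=7
e=14: not %3==0; t=21
e=5: not %3==0; t=26
e=9: %3==0, acc = 2*2+9 = 13; t=27
e=13: not %3==0; t=40
e=13: not %3==0; t=53
e=14: not %3==0; t=67
acc*t = 13*67 = 871

871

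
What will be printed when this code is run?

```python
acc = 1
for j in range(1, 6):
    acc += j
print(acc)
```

16

j=1: acc = 1+1 = 2
j=2: acc = 2+2 = 4
j=3: acc = 4+3 = 7
j=4: acc = 7+4 = 11
j=5: acc = 11+5 = 16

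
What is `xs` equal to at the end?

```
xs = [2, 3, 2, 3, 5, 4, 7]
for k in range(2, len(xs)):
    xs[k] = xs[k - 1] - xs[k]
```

[2, 3, 1, -2, -7, -11, -18]

k=2: xs[2] = 3-2 = 1 → [2, 3, 1, 3, 5, 4, 7]
k=3: xs[3] = 1-3 = -2 → [2, 3, 1, -2, 5, 4, 7]
k=4: xs[4] = (-2)-5 = -7 → [2, 3, 1, -2, -7, 4, 7]
k=5: xs[5] = (-7)-4 = -11 → [2, 3, 1, -2, -7, -11, 7]
k=6: xs[6] = (-11)-7 = -18 → [2, 3, 1, -2, -7, -11, -18]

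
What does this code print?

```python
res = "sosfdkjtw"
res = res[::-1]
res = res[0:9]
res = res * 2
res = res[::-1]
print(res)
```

reverse → 'wtjkdfsos'
slice [0:9] → 'wtjkdfsos'
repeat ×2 → 'wtjkdfsoswtjkdfsos'
reverse → 'sosfdkjtwsosfdkjtw'

sosfdkjtwsosfdkjtw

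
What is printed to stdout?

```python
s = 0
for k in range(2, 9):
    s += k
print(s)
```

35

k=2: s = 0+2 = 2
k=3: s = 2+3 = 5
k=4: s = 5+4 = 9
k=5: s = 9+5 = 14
k=6: s = 14+6 = 20
k=7: s = 20+7 = 27
k=8: s = 27+8 = 35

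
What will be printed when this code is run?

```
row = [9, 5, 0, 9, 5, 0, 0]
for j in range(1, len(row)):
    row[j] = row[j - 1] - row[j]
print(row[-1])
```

j=1: row[1] = 9-5 = 4 → [9, 4, 0, 9, 5, 0, 0]
j=2: row[2] = 4-0 = 4 → [9, 4, 4, 9, 5, 0, 0]
j=3: row[3] = 4-9 = -5 → [9, 4, 4, -5, 5, 0, 0]
j=4: row[4] = (-5)-5 = -10 → [9, 4, 4, -5, -10, 0, 0]
j=5: row[5] = (-10)-0 = -10 → [9, 4, 4, -5, -10, -10, 0]
j=6: row[6] = (-10)-0 = -10 → [9, 4, 4, -5, -10, -10, -10]

-10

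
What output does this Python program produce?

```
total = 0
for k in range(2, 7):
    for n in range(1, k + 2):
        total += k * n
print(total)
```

375

k=2,n=1: total = 0+2 = 2
k=2,n=2: total = 2+4 = 6
k=2,n=3: total = 6+6 = 12
k=3,n=1: total = 12+3 = 15
k=3,n=2: total = 15+6 = 21
k=3,n=3: total = 21+9 = 30
k=3,n=4: total = 30+12 = 42
k=4,n=1: total = 42+4 = 46
k=4,n=2: total = 46+8 = 54
k=4,n=3: total = 54+12 = 66
k=4,n=4: total = 66+16 = 82
k=4,n=5: total = 82+20 = 102
k=5,n=1: total = 102+5 = 107
k=5,n=2: total = 107+10 = 117
k=5,n=3: total = 117+15 = 132
k=5,n=4: total = 132+20 = 152
k=5,n=5: total = 152+25 = 177
k=5,n=6: total = 177+30 = 207
k=6,n=1: total = 207+6 = 213
k=6,n=2: total = 213+12 = 225
k=6,n=3: total = 225+18 = 243
k=6,n=4: total = 243+24 = 267
k=6,n=5: total = 267+30 = 297
k=6,n=6: total = 297+36 = 333
k=6,n=7: total = 333+42 = 375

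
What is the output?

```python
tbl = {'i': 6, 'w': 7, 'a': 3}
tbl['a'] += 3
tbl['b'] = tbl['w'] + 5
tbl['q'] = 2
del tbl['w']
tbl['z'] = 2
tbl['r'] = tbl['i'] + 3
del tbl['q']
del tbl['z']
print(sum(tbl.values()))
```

tbl['a'] = 3+3 = 6 → {'i': 6, 'w': 7, 'a': 6}
tbl['b'] = tbl['w']+5 = 12 → {'i': 6, 'w': 7, 'a': 6, 'b': 12}
tbl['q'] = 2 → {'i': 6, 'w': 7, 'a': 6, 'b': 12, 'q': 2}
del 'w' → {'i': 6, 'a': 6, 'b': 12, 'q': 2}
tbl['z'] = 2 → {'i': 6, 'a': 6, 'b': 12, 'q': 2, 'z': 2}
tbl['r'] = tbl['i']+3 = 9 → {'i': 6, 'a': 6, 'b': 12, 'q': 2, 'z': 2, 'r': 9}
del 'q' → {'i': 6, 'a': 6, 'b': 12, 'z': 2, 'r': 9}
del 'z' → {'i': 6, 'a': 6, 'b': 12, 'r': 9}
sum of values = 33

33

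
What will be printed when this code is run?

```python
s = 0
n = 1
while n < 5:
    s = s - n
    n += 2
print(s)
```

-4

n=1: s = 0-1 = -1
n=3: s = (-1)-3 = -4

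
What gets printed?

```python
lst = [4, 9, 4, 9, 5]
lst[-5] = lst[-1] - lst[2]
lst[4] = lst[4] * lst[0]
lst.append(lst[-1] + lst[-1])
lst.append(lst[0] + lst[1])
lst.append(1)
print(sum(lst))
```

49

lst[-5] = lst[-1]-lst[2] = 5-4 = 1 → [1, 9, 4, 9, 5]
lst[4] = lst[4]*lst[0] = 5*1 = 5 → [1, 9, 4, 9, 5]
append lst[-1]+lst[-1] = 5+5 = 10 → [1, 9, 4, 9, 5, 10]
append lst[0]+lst[1] = 1+9 = 10 → [1, 9, 4, 9, 5, 10, 10]
append 1 → [1, 9, 4, 9, 5, 10, 10, 1]
sum = 49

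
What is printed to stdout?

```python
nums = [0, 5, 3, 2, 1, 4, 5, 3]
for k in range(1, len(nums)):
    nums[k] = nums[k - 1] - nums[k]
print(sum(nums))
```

k=1: nums[1] = 0-5 = -5 → [0, -5, 3, 2, 1, 4, 5, 3]
k=2: nums[2] = (-5)-3 = -8 → [0, -5, -8, 2, 1, 4, 5, 3]
k=3: nums[3] = (-8)-2 = -10 → [0, -5, -8, -10, 1, 4, 5, 3]
k=4: nums[4] = (-10)-1 = -11 → [0, -5, -8, -10, -11, 4, 5, 3]
k=5: nums[5] = (-11)-4 = -15 → [0, -5, -8, -10, -11, -15, 5, 3]
k=6: nums[6] = (-15)-5 = -20 → [0, -5, -8, -10, -11, -15, -20, 3]
k=7: nums[7] = (-20)-3 = -23 → [0, -5, -8, -10, -11, -15, -20, -23]
sum = -92

-92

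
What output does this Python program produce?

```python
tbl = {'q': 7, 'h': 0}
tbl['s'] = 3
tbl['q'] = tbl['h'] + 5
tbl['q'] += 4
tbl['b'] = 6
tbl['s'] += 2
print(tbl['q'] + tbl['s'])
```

14

tbl['s'] = 3 → {'q': 7, 'h': 0, 's': 3}
tbl['q'] = tbl['h']+5 = 5 → {'q': 5, 'h': 0, 's': 3}
tbl['q'] = 5+4 = 9 → {'q': 9, 'h': 0, 's': 3}
tbl['b'] = 6 → {'q': 9, 'h': 0, 's': 3, 'b': 6}
tbl['s'] = 3+2 = 5 → {'q': 9, 'h': 0, 's': 5, 'b': 6}
tbl['q']+tbl['s'] = 9+5 = 14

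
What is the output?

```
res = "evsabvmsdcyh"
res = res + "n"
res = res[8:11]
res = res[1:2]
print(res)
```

c

+ 'n' → 'evsabvmsdcyhn'
slice [8:11] → 'dcy'
slice [1:2] → 'c'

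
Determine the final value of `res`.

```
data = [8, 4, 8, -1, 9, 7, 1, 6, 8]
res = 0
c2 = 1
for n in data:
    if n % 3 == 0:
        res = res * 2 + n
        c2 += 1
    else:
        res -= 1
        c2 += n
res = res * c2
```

114

n=8: not %3==0, res = 0-1 = -1; c2=9
n=4: not %3==0, res = (-1)-1 = -2; c2=13
n=8: not %3==0, res = (-2)-1 = -3; c2=21
n=-1: not %3==0, res = (-3)-1 = -4; c2=20
n=9: %3==0, res = (-4)*2+9 = 1; c2=21
n=7: not %3==0, res = 1-1 = 0; c2=28
n=1: not %3==0, res = 0-1 = -1; c2=29
n=6: %3==0, res = (-1)*2+6 = 4; c2=30
n=8: not %3==0, res = 4-1 = 3; c2=38
res*c2 = 3*38 = 114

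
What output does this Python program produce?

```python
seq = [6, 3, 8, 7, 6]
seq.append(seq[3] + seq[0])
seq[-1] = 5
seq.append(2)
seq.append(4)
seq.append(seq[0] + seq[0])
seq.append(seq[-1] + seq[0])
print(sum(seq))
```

append seq[3]+seq[0] = 7+6 = 13 → [6, 3, 8, 7, 6, 13]
seq[-1] = 5 → [6, 3, 8, 7, 6, 5]
append 2 → [6, 3, 8, 7, 6, 5, 2]
append 4 → [6, 3, 8, 7, 6, 5, 2, 4]
append seq[0]+seq[0] = 6+6 = 12 → [6, 3, 8, 7, 6, 5, 2, 4, 12]
append seq[-1]+seq[0] = 12+6 = 18 → [6, 3, 8, 7, 6, 5, 2, 4, 12, 18]
sum = 71

71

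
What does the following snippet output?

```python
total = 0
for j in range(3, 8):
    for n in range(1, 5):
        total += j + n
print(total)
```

j=3,n=1: total = 0+4 = 4
j=3,n=2: total = 4+5 = 9
j=3,n=3: total = 9+6 = 15
j=3,n=4: total = 15+7 = 22
j=4,n=1: total = 22+5 = 27
j=4,n=2: total = 27+6 = 33
j=4,n=3: total = 33+7 = 40
j=4,n=4: total = 40+8 = 48
j=5,n=1: total = 48+6 = 54
j=5,n=2: total = 54+7 = 61
j=5,n=3: total = 61+8 = 69
j=5,n=4: total = 69+9 = 78
j=6,n=1: total = 78+7 = 85
j=6,n=2: total = 85+8 = 93
j=6,n=3: total = 93+9 = 102
j=6,n=4: total = 102+10 = 112
j=7,n=1: total = 112+8 = 120
j=7,n=2: total = 120+9 = 129
j=7,n=3: total = 129+10 = 139
j=7,n=4: total = 139+11 = 150

150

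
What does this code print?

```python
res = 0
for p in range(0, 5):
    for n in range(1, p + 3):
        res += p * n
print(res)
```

155

p=0,n=1: res = 0+0 = 0
p=0,n=2: res = 0+0 = 0
p=1,n=1: res = 0+1 = 1
p=1,n=2: res = 1+2 = 3
p=1,n=3: res = 3+3 = 6
p=2,n=1: res = 6+2 = 8
p=2,n=2: res = 8+4 = 12
p=2,n=3: res = 12+6 = 18
p=2,n=4: res = 18+8 = 26
p=3,n=1: res = 26+3 = 29
p=3,n=2: res = 29+6 = 35
p=3,n=3: res = 35+9 = 44
p=3,n=4: res = 44+12 = 56
p=3,n=5: res = 56+15 = 71
p=4,n=1: res = 71+4 = 75
p=4,n=2: res = 75+8 = 83
p=4,n=3: res = 83+12 = 95
p=4,n=4: res = 95+16 = 111
p=4,n=5: res = 111+20 = 131
p=4,n=6: res = 131+24 = 155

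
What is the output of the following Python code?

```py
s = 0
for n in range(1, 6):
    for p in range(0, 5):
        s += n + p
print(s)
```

125

n=1,p=0: s = 0+1 = 1
n=1,p=1: s = 1+2 = 3
n=1,p=2: s = 3+3 = 6
n=1,p=3: s = 6+4 = 10
n=1,p=4: s = 10+5 = 15
n=2,p=0: s = 15+2 = 17
n=2,p=1: s = 17+3 = 20
n=2,p=2: s = 20+4 = 24
n=2,p=3: s = 24+5 = 29
n=2,p=4: s = 29+6 = 35
n=3,p=0: s = 35+3 = 38
n=3,p=1: s = 38+4 = 42
n=3,p=2: s = 42+5 = 47
n=3,p=3: s = 47+6 = 53
n=3,p=4: s = 53+7 = 60
n=4,p=0: s = 60+4 = 64
n=4,p=1: s = 64+5 = 69
n=4,p=2: s = 69+6 = 75
n=4,p=3: s = 75+7 = 82
n=4,p=4: s = 82+8 = 90
n=5,p=0: s = 90+5 = 95
n=5,p=1: s = 95+6 = 101
n=5,p=2: s = 101+7 = 108
n=5,p=3: s = 108+8 = 116
n=5,p=4: s = 116+9 = 125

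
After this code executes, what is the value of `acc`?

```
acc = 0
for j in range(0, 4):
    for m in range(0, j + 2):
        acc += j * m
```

j=0,m=0: acc = 0+0 = 0
j=0,m=1: acc = 0+0 = 0
j=1,m=0: acc = 0+0 = 0
j=1,m=1: acc = 0+1 = 1
j=1,m=2: acc = 1+2 = 3
j=2,m=0: acc = 3+0 = 3
j=2,m=1: acc = 3+2 = 5
j=2,m=2: acc = 5+4 = 9
j=2,m=3: acc = 9+6 = 15
j=3,m=0: acc = 15+0 = 15
j=3,m=1: acc = 15+3 = 18
j=3,m=2: acc = 18+6 = 24
j=3,m=3: acc = 24+9 = 33
j=3,m=4: acc = 33+12 = 45

45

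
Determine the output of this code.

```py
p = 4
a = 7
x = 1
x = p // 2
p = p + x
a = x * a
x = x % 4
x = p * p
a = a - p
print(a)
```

x = 4//2 = 2
p = 4+2 = 6
a = 2*7 = 14
x = 2%4 = 2
x = 6*6 = 36
a = 14-6 = 8

8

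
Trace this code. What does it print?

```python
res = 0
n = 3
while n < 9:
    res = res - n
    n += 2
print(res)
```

-15

n=3: res = 0-3 = -3
n=5: res = (-3)-5 = -8
n=7: res = (-8)-7 = -15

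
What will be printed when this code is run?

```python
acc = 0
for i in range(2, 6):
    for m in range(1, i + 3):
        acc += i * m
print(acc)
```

i=2,m=1: acc = 0+2 = 2
i=2,m=2: acc = 2+4 = 6
i=2,m=3: acc = 6+6 = 12
i=2,m=4: acc = 12+8 = 20
i=3,m=1: acc = 20+3 = 23
i=3,m=2: acc = 23+6 = 29
i=3,m=3: acc = 29+9 = 38
i=3,m=4: acc = 38+12 = 50
i=3,m=5: acc = 50+15 = 65
i=4,m=1: acc = 65+4 = 69
i=4,m=2: acc = 69+8 = 77
i=4,m=3: acc = 77+12 = 89
i=4,m=4: acc = 89+16 = 105
i=4,m=5: acc = 105+20 = 125
i=4,m=6: acc = 125+24 = 149
i=5,m=1: acc = 149+5 = 154
i=5,m=2: acc = 154+10 = 164
i=5,m=3: acc = 164+15 = 179
i=5,m=4: acc = 179+20 = 199
i=5,m=5: acc = 199+25 = 224
i=5,m=6: acc = 224+30 = 254
i=5,m=7: acc = 254+35 = 289

289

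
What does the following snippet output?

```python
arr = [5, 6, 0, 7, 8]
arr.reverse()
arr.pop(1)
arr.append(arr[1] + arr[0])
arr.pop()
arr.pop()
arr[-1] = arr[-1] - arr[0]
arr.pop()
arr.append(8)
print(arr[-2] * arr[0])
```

reverse → [8, 7, 0, 6, 5]
pop(1) removes 7 → [8, 0, 6, 5]
append arr[1]+arr[0] = 0+8 = 8 → [8, 0, 6, 5, 8]
pop() removes 8 → [8, 0, 6, 5]
pop() removes 5 → [8, 0, 6]
arr[-1] = arr[-1]-arr[0] = 6-8 = -2 → [8, 0, -2]
pop() removes -2 → [8, 0]
append 8 → [8, 0, 8]
arr[-2]*arr[0] = 0*8 = 0

0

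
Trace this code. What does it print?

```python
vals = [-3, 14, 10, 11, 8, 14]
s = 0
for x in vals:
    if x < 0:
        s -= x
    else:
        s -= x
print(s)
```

-54

x=-3: <0, s = 0-(-3) = 3
x=14: not <0, s = 3-14 = -11
x=10: not <0, s = (-11)-10 = -21
x=11: not <0, s = (-21)-11 = -32
x=8: not <0, s = (-32)-8 = -40
x=14: not <0, s = (-40)-14 = -54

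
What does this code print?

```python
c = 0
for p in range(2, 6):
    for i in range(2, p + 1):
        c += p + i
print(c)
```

70

p=2,i=2: c = 0+4 = 4
p=3,i=2: c = 4+5 = 9
p=3,i=3: c = 9+6 = 15
p=4,i=2: c = 15+6 = 21
p=4,i=3: c = 21+7 = 28
p=4,i=4: c = 28+8 = 36
p=5,i=2: c = 36+7 = 43
p=5,i=3: c = 43+8 = 51
p=5,i=4: c = 51+9 = 60
p=5,i=5: c = 60+10 = 70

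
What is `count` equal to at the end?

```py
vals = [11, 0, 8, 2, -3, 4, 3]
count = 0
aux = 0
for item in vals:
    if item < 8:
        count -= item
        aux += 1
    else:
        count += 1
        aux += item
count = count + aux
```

20

item=11: not <8, count = 0+1 = 1; aux=11
item=0: <8, count = 1-0 = 1; aux=12
item=8: not <8, count = 1+1 = 2; aux=20
item=2: <8, count = 2-2 = 0; aux=21
item=-3: <8, count = 0-(-3) = 3; aux=22
item=4: <8, count = 3-4 = -1; aux=23
item=3: <8, count = (-1)-3 = -4; aux=24
count+aux = (-4)+24 = 20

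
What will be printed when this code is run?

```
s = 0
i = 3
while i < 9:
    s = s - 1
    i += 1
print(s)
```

-6

i=3: s = 0-1 = -1
i=4: s = (-1)-1 = -2
i=5: s = (-2)-1 = -3
i=6: s = (-3)-1 = -4
i=7: s = (-4)-1 = -5
i=8: s = (-5)-1 = -6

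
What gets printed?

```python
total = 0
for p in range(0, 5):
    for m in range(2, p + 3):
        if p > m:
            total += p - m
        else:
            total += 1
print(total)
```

16

p=0,m=2: not 0>2, total = 0+1 = 1
p=1,m=2: not 1>2, total = 1+1 = 2
p=1,m=3: not 1>3, total = 2+1 = 3
p=2,m=2: not 2>2, total = 3+1 = 4
p=2,m=3: not 2>3, total = 4+1 = 5
p=2,m=4: not 2>4, total = 5+1 = 6
p=3,m=2: 3>2, total = 6+1 = 7
p=3,m=3: not 3>3, total = 7+1 = 8
p=3,m=4: not 3>4, total = 8+1 = 9
p=3,m=5: not 3>5, total = 9+1 = 10
p=4,m=2: 4>2, total = 10+2 = 12
p=4,m=3: 4>3, total = 12+1 = 13
p=4,m=4: not 4>4, total = 13+1 = 14
p=4,m=5: not 4>5, total = 14+1 = 15
p=4,m=6: not 4>6, total = 15+1 = 16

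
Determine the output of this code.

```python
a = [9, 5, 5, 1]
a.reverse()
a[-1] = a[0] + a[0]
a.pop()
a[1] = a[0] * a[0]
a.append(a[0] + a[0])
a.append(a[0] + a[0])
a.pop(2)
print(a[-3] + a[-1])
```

reverse → [1, 5, 5, 9]
a[-1] = a[0]+a[0] = 1+1 = 2 → [1, 5, 5, 2]
pop() removes 2 → [1, 5, 5]
a[1] = a[0]*a[0] = 1*1 = 1 → [1, 1, 5]
append a[0]+a[0] = 1+1 = 2 → [1, 1, 5, 2]
append a[0]+a[0] = 1+1 = 2 → [1, 1, 5, 2, 2]
pop(2) removes 5 → [1, 1, 2, 2]
a[-3]+a[-1] = 1+2 = 3

3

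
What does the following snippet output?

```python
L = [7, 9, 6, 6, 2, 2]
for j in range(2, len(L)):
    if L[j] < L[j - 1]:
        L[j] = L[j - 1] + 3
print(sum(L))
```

j=2: 6<9, L[2] = 9+3 = 12 → [7, 9, 12, 6, 2, 2]
j=3: 6<12, L[3] = 12+3 = 15 → [7, 9, 12, 15, 2, 2]
j=4: 2<15, L[4] = 15+3 = 18 → [7, 9, 12, 15, 18, 2]
j=5: 2<18, L[5] = 18+3 = 21 → [7, 9, 12, 15, 18, 21]
sum = 82

82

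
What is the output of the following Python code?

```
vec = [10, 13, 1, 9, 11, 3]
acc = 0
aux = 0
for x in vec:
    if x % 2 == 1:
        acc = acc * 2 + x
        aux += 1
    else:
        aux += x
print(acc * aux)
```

x=10: not odd; aux=10
x=13: odd, acc = 0*2+13 = 13; aux=11
x=1: odd, acc = 13*2+1 = 27; aux=12
x=9: odd, acc = 27*2+9 = 63; aux=13
x=11: odd, acc = 63*2+11 = 137; aux=14
x=3: odd, acc = 137*2+3 = 277; aux=15
acc*aux = 277*15 = 4155

4155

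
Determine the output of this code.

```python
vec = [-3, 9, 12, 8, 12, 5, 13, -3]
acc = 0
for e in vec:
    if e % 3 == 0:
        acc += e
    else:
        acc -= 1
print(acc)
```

e=-3: %3==0, acc = 0+(-3) = -3
e=9: %3==0, acc = (-3)+9 = 6
e=12: %3==0, acc = 6+12 = 18
e=8: not %3==0, acc = 18-1 = 17
e=12: %3==0, acc = 17+12 = 29
e=5: not %3==0, acc = 29-1 = 28
e=13: not %3==0, acc = 28-1 = 27
e=-3: %3==0, acc = 27+(-3) = 24

24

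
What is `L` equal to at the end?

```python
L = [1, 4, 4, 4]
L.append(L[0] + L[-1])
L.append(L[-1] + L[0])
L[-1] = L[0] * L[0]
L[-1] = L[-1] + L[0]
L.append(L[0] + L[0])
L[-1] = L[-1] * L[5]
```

append L[0]+L[-1] = 1+4 = 5 → [1, 4, 4, 4, 5]
append L[-1]+L[0] = 5+1 = 6 → [1, 4, 4, 4, 5, 6]
L[-1] = L[0]*L[0] = 1*1 = 1 → [1, 4, 4, 4, 5, 1]
L[-1] = L[-1]+L[0] = 1+1 = 2 → [1, 4, 4, 4, 5, 2]
append L[0]+L[0] = 1+1 = 2 → [1, 4, 4, 4, 5, 2, 2]
L[-1] = L[-1]*L[5] = 2*2 = 4 → [1, 4, 4, 4, 5, 2, 4]

[1, 4, 4, 4, 5, 2, 4]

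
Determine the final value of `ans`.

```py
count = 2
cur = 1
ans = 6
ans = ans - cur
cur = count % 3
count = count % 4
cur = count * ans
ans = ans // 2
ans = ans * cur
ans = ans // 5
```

4

ans = 6-1 = 5
cur = 2%3 = 2
count = 2%4 = 2
cur = 2*5 = 10
ans = 5//2 = 2
ans = 2*10 = 20
ans = 20//5 = 4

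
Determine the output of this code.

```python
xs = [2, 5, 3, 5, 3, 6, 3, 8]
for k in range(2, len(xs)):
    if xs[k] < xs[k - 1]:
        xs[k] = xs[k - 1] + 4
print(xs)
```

[2, 5, 9, 13, 17, 21, 25, 29]

k=2: 3<5, xs[2] = 5+4 = 9 → [2, 5, 9, 5, 3, 6, 3, 8]
k=3: 5<9, xs[3] = 9+4 = 13 → [2, 5, 9, 13, 3, 6, 3, 8]
k=4: 3<13, xs[4] = 13+4 = 17 → [2, 5, 9, 13, 17, 6, 3, 8]
k=5: 6<17, xs[5] = 17+4 = 21 → [2, 5, 9, 13, 17, 21, 3, 8]
k=6: 3<21, xs[6] = 21+4 = 25 → [2, 5, 9, 13, 17, 21, 25, 8]
k=7: 8<25, xs[7] = 25+4 = 29 → [2, 5, 9, 13, 17, 21, 25, 29]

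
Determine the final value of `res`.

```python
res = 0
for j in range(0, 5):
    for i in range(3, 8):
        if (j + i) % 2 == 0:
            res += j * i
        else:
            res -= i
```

55

j=0,i=3: odd sum, res = 0-3 = -3
j=0,i=4: even sum, res = (-3)+0 = -3
j=0,i=5: odd sum, res = (-3)-5 = -8
j=0,i=6: even sum, res = (-8)+0 = -8
j=0,i=7: odd sum, res = (-8)-7 = -15
j=1,i=3: even sum, res = (-15)+3 = -12
j=1,i=4: odd sum, res = (-12)-4 = -16
j=1,i=5: even sum, res = (-16)+5 = -11
j=1,i=6: odd sum, res = (-11)-6 = -17
j=1,i=7: even sum, res = (-17)+7 = -10
j=2,i=3: odd sum, res = (-10)-3 = -13
j=2,i=4: even sum, res = (-13)+8 = -5
j=2,i=5: odd sum, res = (-5)-5 = -10
j=2,i=6: even sum, res = (-10)+12 = 2
j=2,i=7: odd sum, res = 2-7 = -5
j=3,i=3: even sum, res = (-5)+9 = 4
j=3,i=4: odd sum, res = 4-4 = 0
j=3,i=5: even sum, res = 0+15 = 15
j=3,i=6: odd sum, res = 15-6 = 9
j=3,i=7: even sum, res = 9+21 = 30
j=4,i=3: odd sum, res = 30-3 = 27
j=4,i=4: even sum, res = 27+16 = 43
j=4,i=5: odd sum, res = 43-5 = 38
j=4,i=6: even sum, res = 38+24 = 62
j=4,i=7: odd sum, res = 62-7 = 55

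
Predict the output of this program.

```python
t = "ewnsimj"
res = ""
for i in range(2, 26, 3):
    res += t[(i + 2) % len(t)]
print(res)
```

iesjnmwi

i=2: add t[4]='i' → 'i'
i=5: add t[0]='e' → 'ie'
i=8: add t[3]='s' → 'ies'
i=11: add t[6]='j' → 'iesj'
i=14: add t[2]='n' → 'iesjn'
i=17: add t[5]='m' → 'iesjnm'
i=20: add t[1]='w' → 'iesjnmw'
i=23: add t[4]='i' → 'iesjnmwi'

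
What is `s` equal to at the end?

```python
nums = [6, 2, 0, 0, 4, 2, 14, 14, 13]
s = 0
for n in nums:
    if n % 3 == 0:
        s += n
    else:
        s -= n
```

n=6: %3==0, s = 0+6 = 6
n=2: not %3==0, s = 6-2 = 4
n=0: %3==0, s = 4+0 = 4
n=0: %3==0, s = 4+0 = 4
n=4: not %3==0, s = 4-4 = 0
n=2: not %3==0, s = 0-2 = -2
n=14: not %3==0, s = (-2)-14 = -16
n=14: not %3==0, s = (-16)-14 = -30
n=13: not %3==0, s = (-30)-13 = -43

-43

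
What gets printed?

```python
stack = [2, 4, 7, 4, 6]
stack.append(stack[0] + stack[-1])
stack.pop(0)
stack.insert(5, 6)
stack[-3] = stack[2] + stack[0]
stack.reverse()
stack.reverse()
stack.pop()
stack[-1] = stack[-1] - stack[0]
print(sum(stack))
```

append stack[0]+stack[-1] = 2+6 = 8 → [2, 4, 7, 4, 6, 8]
pop(0) removes 2 → [4, 7, 4, 6, 8]
insert 6 at 5 → [4, 7, 4, 6, 8, 6]
stack[-3] = stack[2]+stack[0] = 4+4 = 8 → [4, 7, 4, 8, 8, 6]
reverse → [6, 8, 8, 4, 7, 4]
reverse → [4, 7, 4, 8, 8, 6]
pop() removes 6 → [4, 7, 4, 8, 8]
stack[-1] = stack[-1]-stack[0] = 8-4 = 4 → [4, 7, 4, 8, 4]
sum = 27

27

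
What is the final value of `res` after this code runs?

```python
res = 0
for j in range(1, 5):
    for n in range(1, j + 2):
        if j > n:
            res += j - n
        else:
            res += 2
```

26

j=1,n=1: not 1>1, res = 0+2 = 2
j=1,n=2: not 1>2, res = 2+2 = 4
j=2,n=1: 2>1, res = 4+1 = 5
j=2,n=2: not 2>2, res = 5+2 = 7
j=2,n=3: not 2>3, res = 7+2 = 9
j=3,n=1: 3>1, res = 9+2 = 11
j=3,n=2: 3>2, res = 11+1 = 12
j=3,n=3: not 3>3, res = 12+2 = 14
j=3,n=4: not 3>4, res = 14+2 = 16
j=4,n=1: 4>1, res = 16+3 = 19
j=4,n=2: 4>2, res = 19+2 = 21
j=4,n=3: 4>3, res = 21+1 = 22
j=4,n=4: not 4>4, res = 22+2 = 24
j=4,n=5: not 4>5, res = 24+2 = 26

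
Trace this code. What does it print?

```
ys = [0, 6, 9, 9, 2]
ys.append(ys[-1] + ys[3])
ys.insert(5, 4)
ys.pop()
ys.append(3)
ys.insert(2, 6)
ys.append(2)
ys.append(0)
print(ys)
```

append ys[-1]+ys[3] = 2+9 = 11 → [0, 6, 9, 9, 2, 11]
insert 4 at 5 → [0, 6, 9, 9, 2, 4, 11]
pop() removes 11 → [0, 6, 9, 9, 2, 4]
append 3 → [0, 6, 9, 9, 2, 4, 3]
insert 6 at 2 → [0, 6, 6, 9, 9, 2, 4, 3]
append 2 → [0, 6, 6, 9, 9, 2, 4, 3, 2]
append 0 → [0, 6, 6, 9, 9, 2, 4, 3, 2, 0]

[0, 6, 6, 9, 9, 2, 4, 3, 2, 0]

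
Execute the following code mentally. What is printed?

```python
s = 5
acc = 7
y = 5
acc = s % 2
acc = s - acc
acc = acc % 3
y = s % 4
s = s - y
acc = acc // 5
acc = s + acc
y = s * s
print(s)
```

acc = 5%2 = 1
acc = 5-1 = 4
acc = 4%3 = 1
y = 5%4 = 1
s = 5-1 = 4
acc = 1//5 = 0
acc = 4+0 = 4
y = 4*4 = 16

4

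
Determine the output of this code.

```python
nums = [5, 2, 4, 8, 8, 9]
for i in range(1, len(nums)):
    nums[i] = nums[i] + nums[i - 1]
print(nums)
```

[5, 7, 11, 19, 27, 36]

i=1: nums[1] = 2+5 = 7 → [5, 7, 4, 8, 8, 9]
i=2: nums[2] = 4+7 = 11 → [5, 7, 11, 8, 8, 9]
i=3: nums[3] = 8+11 = 19 → [5, 7, 11, 19, 8, 9]
i=4: nums[4] = 8+19 = 27 → [5, 7, 11, 19, 27, 9]
i=5: nums[5] = 9+27 = 36 → [5, 7, 11, 19, 27, 36]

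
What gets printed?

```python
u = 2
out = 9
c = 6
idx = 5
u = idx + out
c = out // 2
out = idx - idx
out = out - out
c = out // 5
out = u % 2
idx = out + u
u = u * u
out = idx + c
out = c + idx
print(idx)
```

14

u = 5+9 = 14
c = 9//2 = 4
out = 5-5 = 0
out = 0-0 = 0
c = 0//5 = 0
out = 14%2 = 0
idx = 0+14 = 14
u = 14*14 = 196
out = 14+0 = 14
out = 0+14 = 14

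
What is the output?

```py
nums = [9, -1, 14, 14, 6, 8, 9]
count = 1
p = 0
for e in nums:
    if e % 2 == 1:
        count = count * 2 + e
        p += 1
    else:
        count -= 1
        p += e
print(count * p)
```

e=9: odd, count = 1*2+9 = 11; p=1
e=-1: odd, count = 11*2+(-1) = 21; p=2
e=14: not odd, count = 21-1 = 20; p=16
e=14: not odd, count = 20-1 = 19; p=30
e=6: not odd, count = 19-1 = 18; p=36
e=8: not odd, count = 18-1 = 17; p=44
e=9: odd, count = 17*2+9 = 43; p=45
count*p = 43*45 = 1935

1935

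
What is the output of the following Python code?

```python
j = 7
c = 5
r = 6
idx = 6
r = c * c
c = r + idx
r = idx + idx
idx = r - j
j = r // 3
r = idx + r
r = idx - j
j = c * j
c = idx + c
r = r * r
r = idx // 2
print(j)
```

124

r = 5*5 = 25
c = 25+6 = 31
r = 6+6 = 12
idx = 12-7 = 5
j = 12//3 = 4
r = 5+12 = 17
r = 5-4 = 1
j = 31*4 = 124
c = 5+31 = 36
r = 1*1 = 1
r = 5//2 = 2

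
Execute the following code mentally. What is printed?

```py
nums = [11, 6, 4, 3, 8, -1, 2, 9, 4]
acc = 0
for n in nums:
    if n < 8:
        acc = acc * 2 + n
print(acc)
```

n=11: not <8
n=6: <8, acc = 0*2+6 = 6
n=4: <8, acc = 6*2+4 = 16
n=3: <8, acc = 16*2+3 = 35
n=8: not <8
n=-1: <8, acc = 35*2+(-1) = 69
n=2: <8, acc = 69*2+2 = 140
n=9: not <8
n=4: <8, acc = 140*2+4 = 284

284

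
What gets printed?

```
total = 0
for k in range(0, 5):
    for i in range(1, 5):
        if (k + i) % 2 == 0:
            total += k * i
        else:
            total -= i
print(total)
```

k=0,i=1: odd sum, total = 0-1 = -1
k=0,i=2: even sum, total = (-1)+0 = -1
k=0,i=3: odd sum, total = (-1)-3 = -4
k=0,i=4: even sum, total = (-4)+0 = -4
k=1,i=1: even sum, total = (-4)+1 = -3
k=1,i=2: odd sum, total = (-3)-2 = -5
k=1,i=3: even sum, total = (-5)+3 = -2
k=1,i=4: odd sum, total = (-2)-4 = -6
k=2,i=1: odd sum, total = (-6)-1 = -7
k=2,i=2: even sum, total = (-7)+4 = -3
k=2,i=3: odd sum, total = (-3)-3 = -6
k=2,i=4: even sum, total = (-6)+8 = 2
k=3,i=1: even sum, total = 2+3 = 5
k=3,i=2: odd sum, total = 5-2 = 3
k=3,i=3: even sum, total = 3+9 = 12
k=3,i=4: odd sum, total = 12-4 = 8
k=4,i=1: odd sum, total = 8-1 = 7
k=4,i=2: even sum, total = 7+8 = 15
k=4,i=3: odd sum, total = 15-3 = 12
k=4,i=4: even sum, total = 12+16 = 28

28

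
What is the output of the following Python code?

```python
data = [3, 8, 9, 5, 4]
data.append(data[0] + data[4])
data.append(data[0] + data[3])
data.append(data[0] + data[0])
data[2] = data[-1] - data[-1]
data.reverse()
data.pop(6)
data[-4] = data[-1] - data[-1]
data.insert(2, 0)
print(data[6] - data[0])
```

append data[0]+data[4] = 3+4 = 7 → [3, 8, 9, 5, 4, 7]
append data[0]+data[3] = 3+5 = 8 → [3, 8, 9, 5, 4, 7, 8]
append data[0]+data[0] = 3+3 = 6 → [3, 8, 9, 5, 4, 7, 8, 6]
data[2] = data[-1]-data[-1] = 6-6 = 0 → [3, 8, 0, 5, 4, 7, 8, 6]
reverse → [6, 8, 7, 4, 5, 0, 8, 3]
pop(6) removes 8 → [6, 8, 7, 4, 5, 0, 3]
data[-4] = data[-1]-data[-1] = 3-3 = 0 → [6, 8, 7, 0, 5, 0, 3]
insert 0 at 2 → [6, 8, 0, 7, 0, 5, 0, 3]
data[6]-data[0] = 0-6 = -6

-6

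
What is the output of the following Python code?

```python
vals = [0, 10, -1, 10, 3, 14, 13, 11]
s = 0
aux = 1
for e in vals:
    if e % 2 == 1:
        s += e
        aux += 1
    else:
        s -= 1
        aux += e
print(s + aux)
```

e=0: not odd, s = 0-1 = -1; aux=1
e=10: not odd, s = (-1)-1 = -2; aux=11
e=-1: odd, s = (-2)+(-1) = -3; aux=12
e=10: not odd, s = (-3)-1 = -4; aux=22
e=3: odd, s = (-4)+3 = -1; aux=23
e=14: not odd, s = (-1)-1 = -2; aux=37
e=13: odd, s = (-2)+13 = 11; aux=38
e=11: odd, s = 11+11 = 22; aux=39
s+aux = 22+39 = 61

61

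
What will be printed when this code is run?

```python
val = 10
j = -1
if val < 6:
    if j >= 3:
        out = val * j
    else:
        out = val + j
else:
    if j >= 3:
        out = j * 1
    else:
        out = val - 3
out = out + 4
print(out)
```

11

val=10, j=-1
val < 6 is False; j >= 3 is False
→ out = val - 3 = 7
out = 7+4 = 11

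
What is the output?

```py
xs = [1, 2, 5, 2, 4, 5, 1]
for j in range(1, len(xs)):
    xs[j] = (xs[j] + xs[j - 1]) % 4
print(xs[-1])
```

0

j=1: xs[1] = (2+1)%4 = 3 → [1, 3, 5, 2, 4, 5, 1]
j=2: xs[2] = (5+3)%4 = 0 → [1, 3, 0, 2, 4, 5, 1]
j=3: xs[3] = (2+0)%4 = 2 → [1, 3, 0, 2, 4, 5, 1]
j=4: xs[4] = (4+2)%4 = 2 → [1, 3, 0, 2, 2, 5, 1]
j=5: xs[5] = (5+2)%4 = 3 → [1, 3, 0, 2, 2, 3, 1]
j=6: xs[6] = (1+3)%4 = 0 → [1, 3, 0, 2, 2, 3, 0]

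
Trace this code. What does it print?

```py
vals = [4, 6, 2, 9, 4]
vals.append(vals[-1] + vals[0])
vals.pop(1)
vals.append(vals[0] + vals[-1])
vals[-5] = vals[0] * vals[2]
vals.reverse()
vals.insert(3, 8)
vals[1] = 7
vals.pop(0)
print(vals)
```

[7, 4, 8, 9, 36, 4]

append vals[-1]+vals[0] = 4+4 = 8 → [4, 6, 2, 9, 4, 8]
pop(1) removes 6 → [4, 2, 9, 4, 8]
append vals[0]+vals[-1] = 4+8 = 12 → [4, 2, 9, 4, 8, 12]
vals[-5] = vals[0]*vals[2] = 4*9 = 36 → [4, 36, 9, 4, 8, 12]
reverse → [12, 8, 4, 9, 36, 4]
insert 8 at 3 → [12, 8, 4, 8, 9, 36, 4]
vals[1] = 7 → [12, 7, 4, 8, 9, 36, 4]
pop(0) removes 12 → [7, 4, 8, 9, 36, 4]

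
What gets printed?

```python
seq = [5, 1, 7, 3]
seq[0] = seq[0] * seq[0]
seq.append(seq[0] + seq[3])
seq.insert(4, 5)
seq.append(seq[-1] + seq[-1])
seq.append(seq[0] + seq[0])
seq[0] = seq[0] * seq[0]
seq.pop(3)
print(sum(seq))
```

seq[0] = seq[0]*seq[0] = 5*5 = 25 → [25, 1, 7, 3]
append seq[0]+seq[3] = 25+3 = 28 → [25, 1, 7, 3, 28]
insert 5 at 4 → [25, 1, 7, 3, 5, 28]
append seq[-1]+seq[-1] = 28+28 = 56 → [25, 1, 7, 3, 5, 28, 56]
append seq[0]+seq[0] = 25+25 = 50 → [25, 1, 7, 3, 5, 28, 56, 50]
seq[0] = seq[0]*seq[0] = 25*25 = 625 → [625, 1, 7, 3, 5, 28, 56, 50]
pop(3) removes 3 → [625, 1, 7, 5, 28, 56, 50]
sum = 772

772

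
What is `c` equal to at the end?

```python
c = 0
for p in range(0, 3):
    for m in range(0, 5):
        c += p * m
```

p=0,m=0: c = 0+0 = 0
p=0,m=1: c = 0+0 = 0
p=0,m=2: c = 0+0 = 0
p=0,m=3: c = 0+0 = 0
p=0,m=4: c = 0+0 = 0
p=1,m=0: c = 0+0 = 0
p=1,m=1: c = 0+1 = 1
p=1,m=2: c = 1+2 = 3
p=1,m=3: c = 3+3 = 6
p=1,m=4: c = 6+4 = 10
p=2,m=0: c = 10+0 = 10
p=2,m=1: c = 10+2 = 12
p=2,m=2: c = 12+4 = 16
p=2,m=3: c = 16+6 = 22
p=2,m=4: c = 22+8 = 30

30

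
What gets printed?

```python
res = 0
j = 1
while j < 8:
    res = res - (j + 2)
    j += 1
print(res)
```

j=1: res = 0-3 = -3
j=2: res = (-3)-4 = -7
j=3: res = (-7)-5 = -12
j=4: res = (-12)-6 = -18
j=5: res = (-18)-7 = -25
j=6: res = (-25)-8 = -33
j=7: res = (-33)-9 = -42

-42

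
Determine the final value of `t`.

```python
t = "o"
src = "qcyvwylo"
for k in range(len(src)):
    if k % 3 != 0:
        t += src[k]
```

'ocywyo'

k=0: skip
k=1: add 'c' → 'oc'
k=2: add 'y' → 'ocy'
k=3: skip
k=4: add 'w' → 'ocyw'
k=5: add 'y' → 'ocywy'
k=6: skip
k=7: add 'o' → 'ocywyo'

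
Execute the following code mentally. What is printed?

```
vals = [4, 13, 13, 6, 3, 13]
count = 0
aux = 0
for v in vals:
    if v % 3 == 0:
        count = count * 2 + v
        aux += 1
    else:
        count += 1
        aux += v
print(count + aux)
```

73

v=4: not %3==0, count = 0+1 = 1; aux=4
v=13: not %3==0, count = 1+1 = 2; aux=17
v=13: not %3==0, count = 2+1 = 3; aux=30
v=6: %3==0, count = 3*2+6 = 12; aux=31
v=3: %3==0, count = 12*2+3 = 27; aux=32
v=13: not %3==0, count = 27+1 = 28; aux=45
count+aux = 28+45 = 73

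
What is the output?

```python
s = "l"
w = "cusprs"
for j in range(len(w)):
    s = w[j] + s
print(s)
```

j=0: prepend 'c' → 'cl'
j=1: prepend 'u' → 'ucl'
j=2: prepend 's' → 'sucl'
j=3: prepend 'p' → 'psucl'
j=4: prepend 'r' → 'rpsucl'
j=5: prepend 's' → 'srpsucl'

srpsucl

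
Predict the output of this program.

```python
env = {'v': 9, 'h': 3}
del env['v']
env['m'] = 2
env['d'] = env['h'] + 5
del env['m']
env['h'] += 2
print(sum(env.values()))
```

del 'v' → {'h': 3}
env['m'] = 2 → {'h': 3, 'm': 2}
env['d'] = env['h']+5 = 8 → {'h': 3, 'm': 2, 'd': 8}
del 'm' → {'h': 3, 'd': 8}
env['h'] = 3+2 = 5 → {'h': 5, 'd': 8}
sum of values = 13

13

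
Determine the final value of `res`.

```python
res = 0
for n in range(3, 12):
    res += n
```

n=3: res = 0+3 = 3
n=4: res = 3+4 = 7
n=5: res = 7+5 = 12
n=6: res = 12+6 = 18
n=7: res = 18+7 = 25
n=8: res = 25+8 = 33
n=9: res = 33+9 = 42
n=10: res = 42+10 = 52
n=11: res = 52+11 = 63

63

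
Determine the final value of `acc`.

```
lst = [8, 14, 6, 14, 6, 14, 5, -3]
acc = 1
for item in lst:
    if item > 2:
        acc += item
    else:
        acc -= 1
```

67

item=8: >2, acc = 1+8 = 9
item=14: >2, acc = 9+14 = 23
item=6: >2, acc = 23+6 = 29
item=14: >2, acc = 29+14 = 43
item=6: >2, acc = 43+6 = 49
item=14: >2, acc = 49+14 = 63
item=5: >2, acc = 63+5 = 68
item=-3: not >2, acc = 68-1 = 67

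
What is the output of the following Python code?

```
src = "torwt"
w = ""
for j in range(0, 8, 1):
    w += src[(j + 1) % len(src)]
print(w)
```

j=0: add src[1]='o' → 'o'
j=1: add src[2]='r' → 'or'
j=2: add src[3]='w' → 'orw'
j=3: add src[4]='t' → 'orwt'
j=4: add src[0]='t' → 'orwtt'
j=5: add src[1]='o' → 'orwtto'
j=6: add src[2]='r' → 'orwttor'
j=7: add src[3]='w' → 'orwttorw'

orwttorw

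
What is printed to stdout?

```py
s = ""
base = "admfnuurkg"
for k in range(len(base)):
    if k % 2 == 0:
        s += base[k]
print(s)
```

amnuk

k=0: add 'a' → 'a'
k=1: skip
k=2: add 'm' → 'am'
k=3: skip
k=4: add 'n' → 'amn'
k=5: skip
k=6: add 'u' → 'amnu'
k=7: skip
k=8: add 'k' → 'amnuk'
k=9: skip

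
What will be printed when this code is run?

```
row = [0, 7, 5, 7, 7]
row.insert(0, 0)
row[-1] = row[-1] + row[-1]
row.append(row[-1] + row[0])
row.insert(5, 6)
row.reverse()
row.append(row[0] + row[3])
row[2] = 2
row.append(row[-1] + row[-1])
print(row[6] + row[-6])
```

insert 0 at 0 → [0, 0, 7, 5, 7, 7]
row[-1] = row[-1]+row[-1] = 7+7 = 14 → [0, 0, 7, 5, 7, 14]
append row[-1]+row[0] = 14+0 = 14 → [0, 0, 7, 5, 7, 14, 14]
insert 6 at 5 → [0, 0, 7, 5, 7, 6, 14, 14]
reverse → [14, 14, 6, 7, 5, 7, 0, 0]
append row[0]+row[3] = 14+7 = 21 → [14, 14, 6, 7, 5, 7, 0, 0, 21]
row[2] = 2 → [14, 14, 2, 7, 5, 7, 0, 0, 21]
append row[-1]+row[-1] = 21+21 = 42 → [14, 14, 2, 7, 5, 7, 0, 0, 21, 42]
row[6]+row[-6] = 0+5 = 5

5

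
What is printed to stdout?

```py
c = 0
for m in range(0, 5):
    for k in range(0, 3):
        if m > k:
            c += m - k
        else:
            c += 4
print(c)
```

43

m=0,k=0: not 0>0, c = 0+4 = 4
m=0,k=1: not 0>1, c = 4+4 = 8
m=0,k=2: not 0>2, c = 8+4 = 12
m=1,k=0: 1>0, c = 12+1 = 13
m=1,k=1: not 1>1, c = 13+4 = 17
m=1,k=2: not 1>2, c = 17+4 = 21
m=2,k=0: 2>0, c = 21+2 = 23
m=2,k=1: 2>1, c = 23+1 = 24
m=2,k=2: not 2>2, c = 24+4 = 28
m=3,k=0: 3>0, c = 28+3 = 31
m=3,k=1: 3>1, c = 31+2 = 33
m=3,k=2: 3>2, c = 33+1 = 34
m=4,k=0: 4>0, c = 34+4 = 38
m=4,k=1: 4>1, c = 38+3 = 41
m=4,k=2: 4>2, c = 41+2 = 43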